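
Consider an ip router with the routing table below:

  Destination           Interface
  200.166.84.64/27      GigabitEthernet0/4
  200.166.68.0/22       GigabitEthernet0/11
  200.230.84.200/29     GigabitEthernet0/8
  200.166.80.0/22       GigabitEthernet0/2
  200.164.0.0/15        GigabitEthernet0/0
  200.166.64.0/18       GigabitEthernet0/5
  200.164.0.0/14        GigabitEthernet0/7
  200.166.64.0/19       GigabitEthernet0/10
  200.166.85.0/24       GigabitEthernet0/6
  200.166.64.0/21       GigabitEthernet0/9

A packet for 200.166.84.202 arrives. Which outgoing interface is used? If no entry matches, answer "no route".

GigabitEthernet0/10

Routes whose prefix contains 200.166.84.202:
  200.164.0.0/14 (200.164.0.0 - 200.167.255.255) -> GigabitEthernet0/7
  200.166.64.0/18 (200.166.64.0 - 200.166.127.255) -> GigabitEthernet0/5
  200.166.64.0/19 (200.166.64.0 - 200.166.95.255) -> GigabitEthernet0/10
More-specific entries that do NOT match:
  200.230.84.200/29 (200.230.84.200 - 200.230.84.207) does not contain 200.166.84.202
  200.166.84.64/27 (200.166.84.64 - 200.166.84.95) does not contain 200.166.84.202
  200.166.85.0/24 (200.166.85.0 - 200.166.85.255) does not contain 200.166.84.202
  200.166.68.0/22 (200.166.68.0 - 200.166.71.255) does not contain 200.166.84.202
  200.166.80.0/22 (200.166.80.0 - 200.166.83.255) does not contain 200.166.84.202
  200.166.64.0/21 (200.166.64.0 - 200.166.71.255) does not contain 200.166.84.202
Longest matching prefix is /19 -> interface GigabitEthernet0/10.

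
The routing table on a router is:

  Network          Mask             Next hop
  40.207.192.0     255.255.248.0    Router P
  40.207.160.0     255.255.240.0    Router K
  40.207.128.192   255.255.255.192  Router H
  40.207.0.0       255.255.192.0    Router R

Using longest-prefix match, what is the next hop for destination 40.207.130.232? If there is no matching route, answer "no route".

No entry's prefix contains 40.207.130.232; there is no default route.

no route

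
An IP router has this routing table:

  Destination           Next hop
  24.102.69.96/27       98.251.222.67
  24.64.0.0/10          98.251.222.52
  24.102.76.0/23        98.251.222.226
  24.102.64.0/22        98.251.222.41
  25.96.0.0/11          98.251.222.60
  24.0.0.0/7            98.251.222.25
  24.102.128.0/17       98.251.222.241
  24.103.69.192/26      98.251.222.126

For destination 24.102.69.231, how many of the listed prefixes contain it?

Prefixes containing 24.102.69.231:
  24.0.0.0/7 (24.0.0.0 - 25.255.255.255)
  24.64.0.0/10 (24.64.0.0 - 24.127.255.255)
Total matching entries: 2.

2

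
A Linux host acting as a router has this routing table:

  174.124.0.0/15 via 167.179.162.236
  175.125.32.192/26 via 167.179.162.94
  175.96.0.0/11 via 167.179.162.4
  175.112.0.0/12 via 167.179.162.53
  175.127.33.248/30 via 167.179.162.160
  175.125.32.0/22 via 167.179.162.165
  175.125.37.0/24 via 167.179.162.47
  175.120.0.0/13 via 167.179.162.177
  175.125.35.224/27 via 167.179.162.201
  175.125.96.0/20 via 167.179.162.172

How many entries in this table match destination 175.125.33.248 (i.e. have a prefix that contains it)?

Prefixes containing 175.125.33.248:
  175.96.0.0/11 (175.96.0.0 - 175.127.255.255)
  175.112.0.0/12 (175.112.0.0 - 175.127.255.255)
  175.120.0.0/13 (175.120.0.0 - 175.127.255.255)
  175.125.32.0/22 (175.125.32.0 - 175.125.35.255)
Total matching entries: 4.

4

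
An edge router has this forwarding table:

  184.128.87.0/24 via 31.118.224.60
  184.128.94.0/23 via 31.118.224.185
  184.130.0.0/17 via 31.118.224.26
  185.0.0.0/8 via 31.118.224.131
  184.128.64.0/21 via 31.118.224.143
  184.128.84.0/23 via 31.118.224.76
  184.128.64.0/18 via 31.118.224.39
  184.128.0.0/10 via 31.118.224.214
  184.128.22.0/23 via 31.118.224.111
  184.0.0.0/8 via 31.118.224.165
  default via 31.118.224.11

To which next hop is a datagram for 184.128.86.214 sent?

31.118.224.39

Routes whose prefix contains 184.128.86.214:
  0.0.0.0/0 (default, matches everything) -> 31.118.224.11
  184.0.0.0/8 (184.0.0.0 - 184.255.255.255) -> 31.118.224.165
  184.128.0.0/10 (184.128.0.0 - 184.191.255.255) -> 31.118.224.214
  184.128.64.0/18 (184.128.64.0 - 184.128.127.255) -> 31.118.224.39
More-specific entries that do NOT match:
  184.128.87.0/24 (184.128.87.0 - 184.128.87.255) does not contain 184.128.86.214
  184.128.94.0/23 (184.128.94.0 - 184.128.95.255) does not contain 184.128.86.214
  184.128.84.0/23 (184.128.84.0 - 184.128.85.255) does not contain 184.128.86.214
  184.128.22.0/23 (184.128.22.0 - 184.128.23.255) does not contain 184.128.86.214
  184.128.64.0/21 (184.128.64.0 - 184.128.71.255) does not contain 184.128.86.214
Longest matching prefix is /18 -> next hop 31.118.224.39.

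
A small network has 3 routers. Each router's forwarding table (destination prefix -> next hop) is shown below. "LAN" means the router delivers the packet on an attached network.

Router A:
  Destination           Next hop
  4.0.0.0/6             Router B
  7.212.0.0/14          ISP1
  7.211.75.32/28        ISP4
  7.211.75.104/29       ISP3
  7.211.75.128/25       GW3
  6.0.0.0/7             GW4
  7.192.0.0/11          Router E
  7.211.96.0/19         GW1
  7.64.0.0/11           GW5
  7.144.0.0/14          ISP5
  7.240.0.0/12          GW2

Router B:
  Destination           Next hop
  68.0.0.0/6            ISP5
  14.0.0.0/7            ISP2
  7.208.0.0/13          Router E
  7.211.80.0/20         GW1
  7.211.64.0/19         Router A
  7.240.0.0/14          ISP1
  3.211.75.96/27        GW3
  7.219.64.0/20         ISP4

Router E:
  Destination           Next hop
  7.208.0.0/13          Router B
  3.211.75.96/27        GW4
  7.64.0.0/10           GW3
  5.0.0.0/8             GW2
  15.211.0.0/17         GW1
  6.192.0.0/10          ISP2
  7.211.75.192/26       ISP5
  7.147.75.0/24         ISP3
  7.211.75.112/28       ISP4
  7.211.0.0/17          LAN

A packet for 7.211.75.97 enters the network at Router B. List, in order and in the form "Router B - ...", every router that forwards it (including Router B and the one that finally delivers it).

Router B - Router A - Router E

At Router B: longest match for 7.211.75.97 is 7.211.64.0/19 -> Router A
At Router A: longest match for 7.211.75.97 is 7.192.0.0/11 -> Router E
At Router E: longest match for 7.211.75.97 is 7.211.0.0/17 -> LAN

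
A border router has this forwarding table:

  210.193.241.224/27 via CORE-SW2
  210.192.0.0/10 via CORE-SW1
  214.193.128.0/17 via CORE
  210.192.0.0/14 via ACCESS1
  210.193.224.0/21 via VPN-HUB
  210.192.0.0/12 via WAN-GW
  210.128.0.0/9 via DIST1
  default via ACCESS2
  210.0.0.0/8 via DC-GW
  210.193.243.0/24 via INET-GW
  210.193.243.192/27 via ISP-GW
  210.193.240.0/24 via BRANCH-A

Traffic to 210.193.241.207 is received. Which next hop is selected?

Routes whose prefix contains 210.193.241.207:
  0.0.0.0/0 (default, matches everything) -> ACCESS2
  210.0.0.0/8 (210.0.0.0 - 210.255.255.255) -> DC-GW
  210.128.0.0/9 (210.128.0.0 - 210.255.255.255) -> DIST1
  210.192.0.0/10 (210.192.0.0 - 210.255.255.255) -> CORE-SW1
  210.192.0.0/12 (210.192.0.0 - 210.207.255.255) -> WAN-GW
  210.192.0.0/14 (210.192.0.0 - 210.195.255.255) -> ACCESS1
More-specific entries that do NOT match:
  210.193.241.224/27 (210.193.241.224 - 210.193.241.255) does not contain 210.193.241.207
  210.193.243.192/27 (210.193.243.192 - 210.193.243.223) does not contain 210.193.241.207
  210.193.243.0/24 (210.193.243.0 - 210.193.243.255) does not contain 210.193.241.207
  210.193.240.0/24 (210.193.240.0 - 210.193.240.255) does not contain 210.193.241.207
  210.193.224.0/21 (210.193.224.0 - 210.193.231.255) does not contain 210.193.241.207
  214.193.128.0/17 (214.193.128.0 - 214.193.255.255) does not contain 210.193.241.207
Longest matching prefix is /14 -> next hop ACCESS1.

ACCESS1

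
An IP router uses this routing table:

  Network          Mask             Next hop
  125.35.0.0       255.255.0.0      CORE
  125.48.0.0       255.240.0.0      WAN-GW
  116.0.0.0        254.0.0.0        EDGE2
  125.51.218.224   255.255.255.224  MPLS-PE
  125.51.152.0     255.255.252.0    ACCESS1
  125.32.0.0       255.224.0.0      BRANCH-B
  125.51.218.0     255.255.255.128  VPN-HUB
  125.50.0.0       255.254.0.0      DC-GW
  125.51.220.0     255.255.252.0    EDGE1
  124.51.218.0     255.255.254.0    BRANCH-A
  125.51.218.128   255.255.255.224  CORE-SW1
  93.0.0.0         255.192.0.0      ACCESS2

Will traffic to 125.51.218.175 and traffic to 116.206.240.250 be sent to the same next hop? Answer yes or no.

125.51.218.175: longest match 125.50.0.0/15 -> DC-GW
116.206.240.250: longest match 116.0.0.0/7 -> EDGE2

no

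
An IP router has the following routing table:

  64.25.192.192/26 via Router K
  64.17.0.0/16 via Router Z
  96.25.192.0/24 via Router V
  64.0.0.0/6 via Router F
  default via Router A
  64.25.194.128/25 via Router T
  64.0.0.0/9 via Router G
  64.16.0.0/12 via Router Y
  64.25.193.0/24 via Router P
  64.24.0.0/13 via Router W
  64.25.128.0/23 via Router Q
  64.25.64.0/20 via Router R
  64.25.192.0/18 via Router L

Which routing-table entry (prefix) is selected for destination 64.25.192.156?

64.25.192.0/18

Entries matching 64.25.192.156:
  0.0.0.0/0 (default, matches everything)
  64.0.0.0/6 (64.0.0.0 - 67.255.255.255)
  64.0.0.0/9 (64.0.0.0 - 64.127.255.255)
  64.16.0.0/12 (64.16.0.0 - 64.31.255.255)
  64.24.0.0/13 (64.24.0.0 - 64.31.255.255)
  64.25.192.0/18 (64.25.192.0 - 64.25.255.255)
Most specific is 64.25.192.0/18.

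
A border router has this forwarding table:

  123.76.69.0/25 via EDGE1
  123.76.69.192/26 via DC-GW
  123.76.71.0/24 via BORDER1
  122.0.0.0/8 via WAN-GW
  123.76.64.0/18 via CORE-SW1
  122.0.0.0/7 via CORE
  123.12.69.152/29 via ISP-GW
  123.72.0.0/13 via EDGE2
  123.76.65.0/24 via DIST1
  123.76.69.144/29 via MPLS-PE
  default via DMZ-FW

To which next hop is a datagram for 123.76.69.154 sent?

CORE-SW1

Routes whose prefix contains 123.76.69.154:
  0.0.0.0/0 (default, matches everything) -> DMZ-FW
  122.0.0.0/7 (122.0.0.0 - 123.255.255.255) -> CORE
  123.72.0.0/13 (123.72.0.0 - 123.79.255.255) -> EDGE2
  123.76.64.0/18 (123.76.64.0 - 123.76.127.255) -> CORE-SW1
More-specific entries that do NOT match:
  123.12.69.152/29 (123.12.69.152 - 123.12.69.159) does not contain 123.76.69.154
  123.76.69.144/29 (123.76.69.144 - 123.76.69.151) does not contain 123.76.69.154
  123.76.69.192/26 (123.76.69.192 - 123.76.69.255) does not contain 123.76.69.154
  123.76.69.0/25 (123.76.69.0 - 123.76.69.127) does not contain 123.76.69.154
  123.76.71.0/24 (123.76.71.0 - 123.76.71.255) does not contain 123.76.69.154
  123.76.65.0/24 (123.76.65.0 - 123.76.65.255) does not contain 123.76.69.154
Longest matching prefix is /18 -> next hop CORE-SW1.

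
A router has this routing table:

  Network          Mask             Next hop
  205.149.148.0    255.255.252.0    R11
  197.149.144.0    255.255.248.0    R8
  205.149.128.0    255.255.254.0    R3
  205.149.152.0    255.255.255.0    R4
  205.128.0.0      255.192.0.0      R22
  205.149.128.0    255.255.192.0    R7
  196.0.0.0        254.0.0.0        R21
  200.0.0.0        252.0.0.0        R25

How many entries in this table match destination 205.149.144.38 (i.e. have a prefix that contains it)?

Prefixes containing 205.149.144.38:
  205.128.0.0/10 (205.128.0.0 - 205.191.255.255)
  205.149.128.0/18 (205.149.128.0 - 205.149.191.255)
Total matching entries: 2.

2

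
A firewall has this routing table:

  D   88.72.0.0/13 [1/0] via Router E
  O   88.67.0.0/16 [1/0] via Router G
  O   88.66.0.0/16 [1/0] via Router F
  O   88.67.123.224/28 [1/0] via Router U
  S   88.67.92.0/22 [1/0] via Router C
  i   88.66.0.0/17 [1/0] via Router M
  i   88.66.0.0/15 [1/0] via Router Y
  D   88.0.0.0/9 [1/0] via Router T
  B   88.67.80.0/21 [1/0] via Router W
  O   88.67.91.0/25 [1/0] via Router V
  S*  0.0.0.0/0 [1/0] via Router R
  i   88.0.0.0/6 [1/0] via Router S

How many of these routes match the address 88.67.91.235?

5

Prefixes containing 88.67.91.235:
  0.0.0.0/0 (default, matches everything)
  88.0.0.0/6 (88.0.0.0 - 91.255.255.255)
  88.0.0.0/9 (88.0.0.0 - 88.127.255.255)
  88.66.0.0/15 (88.66.0.0 - 88.67.255.255)
  88.67.0.0/16 (88.67.0.0 - 88.67.255.255)
Total matching entries: 5.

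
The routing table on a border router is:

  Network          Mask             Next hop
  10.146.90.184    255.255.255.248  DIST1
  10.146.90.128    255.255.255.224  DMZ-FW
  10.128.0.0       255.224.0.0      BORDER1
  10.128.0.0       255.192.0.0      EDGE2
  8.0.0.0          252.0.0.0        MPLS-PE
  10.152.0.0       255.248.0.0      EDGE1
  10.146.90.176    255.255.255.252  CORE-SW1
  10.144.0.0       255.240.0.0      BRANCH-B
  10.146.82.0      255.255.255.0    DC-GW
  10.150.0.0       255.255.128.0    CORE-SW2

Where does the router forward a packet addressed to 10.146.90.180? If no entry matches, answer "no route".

Routes whose prefix contains 10.146.90.180:
  8.0.0.0/6 (8.0.0.0 - 11.255.255.255) -> MPLS-PE
  10.128.0.0/10 (10.128.0.0 - 10.191.255.255) -> EDGE2
  10.128.0.0/11 (10.128.0.0 - 10.159.255.255) -> BORDER1
  10.144.0.0/12 (10.144.0.0 - 10.159.255.255) -> BRANCH-B
More-specific entries that do NOT match:
  10.146.90.176/30 (10.146.90.176 - 10.146.90.179) does not contain 10.146.90.180
  10.146.90.184/29 (10.146.90.184 - 10.146.90.191) does not contain 10.146.90.180
  10.146.90.128/27 (10.146.90.128 - 10.146.90.159) does not contain 10.146.90.180
  10.146.82.0/24 (10.146.82.0 - 10.146.82.255) does not contain 10.146.90.180
  10.150.0.0/17 (10.150.0.0 - 10.150.127.255) does not contain 10.146.90.180
  10.152.0.0/13 (10.152.0.0 - 10.159.255.255) does not contain 10.146.90.180
Longest matching prefix is /12 -> next hop BRANCH-B.

BRANCH-B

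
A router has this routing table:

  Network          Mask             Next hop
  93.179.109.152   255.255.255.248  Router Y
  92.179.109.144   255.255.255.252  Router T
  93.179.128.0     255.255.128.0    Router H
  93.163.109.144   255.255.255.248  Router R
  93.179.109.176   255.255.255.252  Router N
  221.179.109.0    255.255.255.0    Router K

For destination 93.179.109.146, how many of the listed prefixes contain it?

0

No listed prefix contains 93.179.109.146.
Total matching entries: 0.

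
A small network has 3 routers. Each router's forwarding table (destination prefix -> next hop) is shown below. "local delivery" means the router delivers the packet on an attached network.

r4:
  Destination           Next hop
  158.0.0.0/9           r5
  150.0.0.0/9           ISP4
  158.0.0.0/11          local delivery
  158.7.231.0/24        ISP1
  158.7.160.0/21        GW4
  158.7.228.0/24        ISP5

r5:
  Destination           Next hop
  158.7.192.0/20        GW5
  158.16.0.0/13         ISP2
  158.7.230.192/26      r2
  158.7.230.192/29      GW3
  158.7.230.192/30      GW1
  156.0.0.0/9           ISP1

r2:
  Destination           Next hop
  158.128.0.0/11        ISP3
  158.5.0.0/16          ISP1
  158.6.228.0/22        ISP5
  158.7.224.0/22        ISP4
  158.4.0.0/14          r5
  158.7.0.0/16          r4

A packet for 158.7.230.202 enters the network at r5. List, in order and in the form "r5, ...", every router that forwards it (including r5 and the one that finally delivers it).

At r5: longest match for 158.7.230.202 is 158.7.230.192/26 -> r2
At r2: longest match for 158.7.230.202 is 158.7.0.0/16 -> r4
At r4: longest match for 158.7.230.202 is 158.0.0.0/11 -> local delivery

r5, r2, r4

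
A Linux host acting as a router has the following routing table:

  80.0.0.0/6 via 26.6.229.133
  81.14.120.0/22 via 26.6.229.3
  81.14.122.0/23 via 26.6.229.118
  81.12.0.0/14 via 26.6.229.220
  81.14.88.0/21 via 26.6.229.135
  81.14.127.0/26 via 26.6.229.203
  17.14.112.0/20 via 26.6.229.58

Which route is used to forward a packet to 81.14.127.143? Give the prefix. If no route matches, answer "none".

81.12.0.0/14

Entries matching 81.14.127.143:
  80.0.0.0/6 (80.0.0.0 - 83.255.255.255)
  81.12.0.0/14 (81.12.0.0 - 81.15.255.255)
Most specific is 81.12.0.0/14.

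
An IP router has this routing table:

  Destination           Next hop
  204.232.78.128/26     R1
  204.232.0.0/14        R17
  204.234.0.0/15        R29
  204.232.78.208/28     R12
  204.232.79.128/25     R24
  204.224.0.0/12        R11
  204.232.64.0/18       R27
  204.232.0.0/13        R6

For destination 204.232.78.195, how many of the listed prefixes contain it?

Prefixes containing 204.232.78.195:
  204.224.0.0/12 (204.224.0.0 - 204.239.255.255)
  204.232.0.0/13 (204.232.0.0 - 204.239.255.255)
  204.232.0.0/14 (204.232.0.0 - 204.235.255.255)
  204.232.64.0/18 (204.232.64.0 - 204.232.127.255)
Total matching entries: 4.

4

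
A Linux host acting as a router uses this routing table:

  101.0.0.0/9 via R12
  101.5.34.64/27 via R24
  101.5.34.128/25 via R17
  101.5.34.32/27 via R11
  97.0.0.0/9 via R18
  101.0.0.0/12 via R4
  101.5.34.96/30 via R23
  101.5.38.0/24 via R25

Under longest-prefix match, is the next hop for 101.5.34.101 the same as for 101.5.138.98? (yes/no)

yes

101.5.34.101: longest match 101.0.0.0/12 -> R4
101.5.138.98: longest match 101.0.0.0/12 -> R4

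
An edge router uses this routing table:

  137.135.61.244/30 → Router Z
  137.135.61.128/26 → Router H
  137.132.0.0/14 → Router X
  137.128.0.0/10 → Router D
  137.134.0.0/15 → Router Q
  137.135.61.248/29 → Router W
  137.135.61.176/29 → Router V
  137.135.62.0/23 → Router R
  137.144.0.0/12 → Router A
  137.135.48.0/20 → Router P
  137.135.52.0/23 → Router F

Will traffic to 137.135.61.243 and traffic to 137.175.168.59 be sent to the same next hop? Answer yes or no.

no

137.135.61.243: longest match 137.135.48.0/20 -> Router P
137.175.168.59: longest match 137.128.0.0/10 -> Router D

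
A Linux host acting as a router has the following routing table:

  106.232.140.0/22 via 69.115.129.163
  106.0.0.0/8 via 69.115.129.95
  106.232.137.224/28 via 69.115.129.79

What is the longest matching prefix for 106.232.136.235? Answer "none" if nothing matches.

Entries matching 106.232.136.235:
  106.0.0.0/8 (106.0.0.0 - 106.255.255.255)
Most specific is 106.0.0.0/8.

106.0.0.0/8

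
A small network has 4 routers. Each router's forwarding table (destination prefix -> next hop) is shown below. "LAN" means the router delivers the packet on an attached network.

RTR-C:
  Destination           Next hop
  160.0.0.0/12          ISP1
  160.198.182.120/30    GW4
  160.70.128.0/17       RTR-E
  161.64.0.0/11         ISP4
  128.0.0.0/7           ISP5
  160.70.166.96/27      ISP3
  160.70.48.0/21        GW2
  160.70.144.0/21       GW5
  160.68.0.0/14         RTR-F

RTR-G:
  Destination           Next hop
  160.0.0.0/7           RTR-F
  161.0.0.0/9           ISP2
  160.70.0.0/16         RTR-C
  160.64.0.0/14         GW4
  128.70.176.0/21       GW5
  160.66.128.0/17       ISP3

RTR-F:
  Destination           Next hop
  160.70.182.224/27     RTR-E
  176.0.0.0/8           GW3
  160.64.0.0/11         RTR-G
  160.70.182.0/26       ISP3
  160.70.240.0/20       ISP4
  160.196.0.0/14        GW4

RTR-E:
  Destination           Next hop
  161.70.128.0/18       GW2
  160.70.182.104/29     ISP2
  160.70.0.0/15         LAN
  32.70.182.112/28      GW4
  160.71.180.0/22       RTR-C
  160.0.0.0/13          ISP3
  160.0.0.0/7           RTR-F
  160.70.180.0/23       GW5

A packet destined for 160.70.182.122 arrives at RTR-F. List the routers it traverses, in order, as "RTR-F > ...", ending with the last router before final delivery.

At RTR-F: longest match for 160.70.182.122 is 160.64.0.0/11 -> RTR-G
At RTR-G: longest match for 160.70.182.122 is 160.70.0.0/16 -> RTR-C
At RTR-C: longest match for 160.70.182.122 is 160.70.128.0/17 -> RTR-E
At RTR-E: longest match for 160.70.182.122 is 160.70.0.0/15 -> LAN

RTR-F > RTR-G > RTR-C > RTR-E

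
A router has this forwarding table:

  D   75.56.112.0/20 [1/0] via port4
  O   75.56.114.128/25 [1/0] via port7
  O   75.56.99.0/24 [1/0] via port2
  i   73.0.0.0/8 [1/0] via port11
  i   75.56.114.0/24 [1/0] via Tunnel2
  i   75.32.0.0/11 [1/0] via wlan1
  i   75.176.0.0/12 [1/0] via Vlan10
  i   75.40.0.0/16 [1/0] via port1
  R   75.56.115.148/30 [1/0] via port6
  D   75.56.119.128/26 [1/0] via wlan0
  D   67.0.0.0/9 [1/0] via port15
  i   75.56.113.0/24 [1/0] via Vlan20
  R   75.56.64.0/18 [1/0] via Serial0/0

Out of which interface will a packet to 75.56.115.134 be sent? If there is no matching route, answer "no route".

port4

Routes whose prefix contains 75.56.115.134:
  75.32.0.0/11 (75.32.0.0 - 75.63.255.255) -> wlan1
  75.56.64.0/18 (75.56.64.0 - 75.56.127.255) -> Serial0/0
  75.56.112.0/20 (75.56.112.0 - 75.56.127.255) -> port4
More-specific entries that do NOT match:
  75.56.115.148/30 (75.56.115.148 - 75.56.115.151) does not contain 75.56.115.134
  75.56.119.128/26 (75.56.119.128 - 75.56.119.191) does not contain 75.56.115.134
  75.56.114.128/25 (75.56.114.128 - 75.56.114.255) does not contain 75.56.115.134
  75.56.99.0/24 (75.56.99.0 - 75.56.99.255) does not contain 75.56.115.134
  75.56.114.0/24 (75.56.114.0 - 75.56.114.255) does not contain 75.56.115.134
  75.56.113.0/24 (75.56.113.0 - 75.56.113.255) does not contain 75.56.115.134
Longest matching prefix is /20 -> interface port4.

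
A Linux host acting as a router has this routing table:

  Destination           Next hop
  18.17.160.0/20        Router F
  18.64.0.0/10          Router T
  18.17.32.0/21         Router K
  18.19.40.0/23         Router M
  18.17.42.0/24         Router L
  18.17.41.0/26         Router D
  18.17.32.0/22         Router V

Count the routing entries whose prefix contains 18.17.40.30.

0

No listed prefix contains 18.17.40.30.
Total matching entries: 0.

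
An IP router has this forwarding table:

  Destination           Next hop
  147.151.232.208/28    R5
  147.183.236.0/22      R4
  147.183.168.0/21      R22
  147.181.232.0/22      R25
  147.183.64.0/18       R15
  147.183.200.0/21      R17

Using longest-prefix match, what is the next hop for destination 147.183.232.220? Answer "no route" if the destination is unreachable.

no route

No entry's prefix contains 147.183.232.220; there is no default route.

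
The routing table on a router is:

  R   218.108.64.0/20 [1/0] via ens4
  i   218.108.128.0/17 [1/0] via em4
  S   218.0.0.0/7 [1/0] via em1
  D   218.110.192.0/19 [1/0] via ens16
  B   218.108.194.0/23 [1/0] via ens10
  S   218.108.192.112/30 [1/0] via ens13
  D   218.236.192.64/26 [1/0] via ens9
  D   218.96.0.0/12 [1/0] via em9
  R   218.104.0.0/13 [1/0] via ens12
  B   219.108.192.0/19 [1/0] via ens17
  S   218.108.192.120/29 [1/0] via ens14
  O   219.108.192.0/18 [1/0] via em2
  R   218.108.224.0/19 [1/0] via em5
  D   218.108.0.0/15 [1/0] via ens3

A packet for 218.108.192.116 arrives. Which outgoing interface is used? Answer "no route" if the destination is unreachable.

Routes whose prefix contains 218.108.192.116:
  218.0.0.0/7 (218.0.0.0 - 219.255.255.255) -> em1
  218.96.0.0/12 (218.96.0.0 - 218.111.255.255) -> em9
  218.104.0.0/13 (218.104.0.0 - 218.111.255.255) -> ens12
  218.108.0.0/15 (218.108.0.0 - 218.109.255.255) -> ens3
  218.108.128.0/17 (218.108.128.0 - 218.108.255.255) -> em4
More-specific entries that do NOT match:
  218.108.192.112/30 (218.108.192.112 - 218.108.192.115) does not contain 218.108.192.116
  218.108.192.120/29 (218.108.192.120 - 218.108.192.127) does not contain 218.108.192.116
  218.236.192.64/26 (218.236.192.64 - 218.236.192.127) does not contain 218.108.192.116
  218.108.194.0/23 (218.108.194.0 - 218.108.195.255) does not contain 218.108.192.116
  218.108.64.0/20 (218.108.64.0 - 218.108.79.255) does not contain 218.108.192.116
  218.110.192.0/19 (218.110.192.0 - 218.110.223.255) does not contain 218.108.192.116
  219.108.192.0/19 (219.108.192.0 - 219.108.223.255) does not contain 218.108.192.116
  218.108.224.0/19 (218.108.224.0 - 218.108.255.255) does not contain 218.108.192.116
  219.108.192.0/18 (219.108.192.0 - 219.108.255.255) does not contain 218.108.192.116
Longest matching prefix is /17 -> interface em4.

em4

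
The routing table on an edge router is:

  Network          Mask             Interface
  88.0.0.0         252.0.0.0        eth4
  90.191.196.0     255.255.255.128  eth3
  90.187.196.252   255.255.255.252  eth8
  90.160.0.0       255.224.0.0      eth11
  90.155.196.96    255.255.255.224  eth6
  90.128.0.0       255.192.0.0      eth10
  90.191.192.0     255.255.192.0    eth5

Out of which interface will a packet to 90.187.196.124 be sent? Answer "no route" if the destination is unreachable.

Routes whose prefix contains 90.187.196.124:
  88.0.0.0/6 (88.0.0.0 - 91.255.255.255) -> eth4
  90.128.0.0/10 (90.128.0.0 - 90.191.255.255) -> eth10
  90.160.0.0/11 (90.160.0.0 - 90.191.255.255) -> eth11
More-specific entries that do NOT match:
  90.187.196.252/30 (90.187.196.252 - 90.187.196.255) does not contain 90.187.196.124
  90.155.196.96/27 (90.155.196.96 - 90.155.196.127) does not contain 90.187.196.124
  90.191.196.0/25 (90.191.196.0 - 90.191.196.127) does not contain 90.187.196.124
  90.191.192.0/18 (90.191.192.0 - 90.191.255.255) does not contain 90.187.196.124
Longest matching prefix is /11 -> interface eth11.

eth11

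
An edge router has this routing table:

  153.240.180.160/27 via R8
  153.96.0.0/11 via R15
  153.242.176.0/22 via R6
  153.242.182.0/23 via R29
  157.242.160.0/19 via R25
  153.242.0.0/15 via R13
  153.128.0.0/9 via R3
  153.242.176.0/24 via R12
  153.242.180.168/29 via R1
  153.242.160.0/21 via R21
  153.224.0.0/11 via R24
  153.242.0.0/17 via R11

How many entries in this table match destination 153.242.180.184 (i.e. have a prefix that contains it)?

Prefixes containing 153.242.180.184:
  153.128.0.0/9 (153.128.0.0 - 153.255.255.255)
  153.224.0.0/11 (153.224.0.0 - 153.255.255.255)
  153.242.0.0/15 (153.242.0.0 - 153.243.255.255)
Total matching entries: 3.

3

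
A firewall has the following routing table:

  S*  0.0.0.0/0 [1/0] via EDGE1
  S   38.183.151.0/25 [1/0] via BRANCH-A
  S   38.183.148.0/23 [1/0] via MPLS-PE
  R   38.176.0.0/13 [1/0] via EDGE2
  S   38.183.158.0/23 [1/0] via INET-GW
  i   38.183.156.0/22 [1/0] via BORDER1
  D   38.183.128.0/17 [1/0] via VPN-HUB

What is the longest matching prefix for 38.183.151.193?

38.183.128.0/17

Entries matching 38.183.151.193:
  0.0.0.0/0 (default, matches everything)
  38.176.0.0/13 (38.176.0.0 - 38.183.255.255)
  38.183.128.0/17 (38.183.128.0 - 38.183.255.255)
Most specific is 38.183.128.0/17.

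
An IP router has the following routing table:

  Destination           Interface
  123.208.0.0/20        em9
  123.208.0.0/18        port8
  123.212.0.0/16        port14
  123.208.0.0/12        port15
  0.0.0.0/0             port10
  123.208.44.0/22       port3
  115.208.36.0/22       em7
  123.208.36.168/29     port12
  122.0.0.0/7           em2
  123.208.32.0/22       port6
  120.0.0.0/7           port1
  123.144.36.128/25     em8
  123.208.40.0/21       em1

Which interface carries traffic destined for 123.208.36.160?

Routes whose prefix contains 123.208.36.160:
  0.0.0.0/0 (default, matches everything) -> port10
  122.0.0.0/7 (122.0.0.0 - 123.255.255.255) -> em2
  123.208.0.0/12 (123.208.0.0 - 123.223.255.255) -> port15
  123.208.0.0/18 (123.208.0.0 - 123.208.63.255) -> port8
More-specific entries that do NOT match:
  123.208.36.168/29 (123.208.36.168 - 123.208.36.175) does not contain 123.208.36.160
  123.144.36.128/25 (123.144.36.128 - 123.144.36.255) does not contain 123.208.36.160
  123.208.44.0/22 (123.208.44.0 - 123.208.47.255) does not contain 123.208.36.160
  115.208.36.0/22 (115.208.36.0 - 115.208.39.255) does not contain 123.208.36.160
  123.208.32.0/22 (123.208.32.0 - 123.208.35.255) does not contain 123.208.36.160
  123.208.40.0/21 (123.208.40.0 - 123.208.47.255) does not contain 123.208.36.160
  123.208.0.0/20 (123.208.0.0 - 123.208.15.255) does not contain 123.208.36.160
Longest matching prefix is /18 -> interface port8.

port8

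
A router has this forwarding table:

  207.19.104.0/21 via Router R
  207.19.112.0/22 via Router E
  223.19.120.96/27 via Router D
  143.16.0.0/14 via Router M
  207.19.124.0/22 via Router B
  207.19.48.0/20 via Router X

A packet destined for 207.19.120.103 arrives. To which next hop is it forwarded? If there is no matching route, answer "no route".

no route

No entry's prefix contains 207.19.120.103; there is no default route.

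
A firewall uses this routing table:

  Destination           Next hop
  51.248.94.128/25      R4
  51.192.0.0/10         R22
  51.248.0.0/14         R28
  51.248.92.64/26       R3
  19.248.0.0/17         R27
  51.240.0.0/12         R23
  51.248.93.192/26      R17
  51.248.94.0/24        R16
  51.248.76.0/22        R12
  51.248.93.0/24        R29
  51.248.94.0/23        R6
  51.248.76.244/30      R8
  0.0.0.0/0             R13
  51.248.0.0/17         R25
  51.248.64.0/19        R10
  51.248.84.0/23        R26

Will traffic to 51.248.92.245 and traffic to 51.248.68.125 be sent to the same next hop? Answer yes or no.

yes

51.248.92.245: longest match 51.248.64.0/19 -> R10
51.248.68.125: longest match 51.248.64.0/19 -> R10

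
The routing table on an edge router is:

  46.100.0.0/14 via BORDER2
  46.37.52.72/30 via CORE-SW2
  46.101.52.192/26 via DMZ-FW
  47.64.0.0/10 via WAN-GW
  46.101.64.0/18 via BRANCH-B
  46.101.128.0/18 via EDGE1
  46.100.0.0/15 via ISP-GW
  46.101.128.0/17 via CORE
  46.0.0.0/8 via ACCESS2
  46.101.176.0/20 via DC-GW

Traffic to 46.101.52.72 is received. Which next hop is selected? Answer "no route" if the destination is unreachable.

ISP-GW

Routes whose prefix contains 46.101.52.72:
  46.0.0.0/8 (46.0.0.0 - 46.255.255.255) -> ACCESS2
  46.100.0.0/14 (46.100.0.0 - 46.103.255.255) -> BORDER2
  46.100.0.0/15 (46.100.0.0 - 46.101.255.255) -> ISP-GW
More-specific entries that do NOT match:
  46.37.52.72/30 (46.37.52.72 - 46.37.52.75) does not contain 46.101.52.72
  46.101.52.192/26 (46.101.52.192 - 46.101.52.255) does not contain 46.101.52.72
  46.101.176.0/20 (46.101.176.0 - 46.101.191.255) does not contain 46.101.52.72
  46.101.64.0/18 (46.101.64.0 - 46.101.127.255) does not contain 46.101.52.72
  46.101.128.0/18 (46.101.128.0 - 46.101.191.255) does not contain 46.101.52.72
  46.101.128.0/17 (46.101.128.0 - 46.101.255.255) does not contain 46.101.52.72
Longest matching prefix is /15 -> next hop ISP-GW.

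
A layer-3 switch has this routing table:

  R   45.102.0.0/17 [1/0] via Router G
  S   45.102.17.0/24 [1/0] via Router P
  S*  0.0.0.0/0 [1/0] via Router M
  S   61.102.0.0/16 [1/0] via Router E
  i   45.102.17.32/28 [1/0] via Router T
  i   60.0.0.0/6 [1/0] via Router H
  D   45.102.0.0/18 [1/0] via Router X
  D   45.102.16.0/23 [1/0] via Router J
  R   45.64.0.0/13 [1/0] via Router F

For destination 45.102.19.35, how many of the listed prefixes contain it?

Prefixes containing 45.102.19.35:
  0.0.0.0/0 (default, matches everything)
  45.102.0.0/17 (45.102.0.0 - 45.102.127.255)
  45.102.0.0/18 (45.102.0.0 - 45.102.63.255)
Total matching entries: 3.

3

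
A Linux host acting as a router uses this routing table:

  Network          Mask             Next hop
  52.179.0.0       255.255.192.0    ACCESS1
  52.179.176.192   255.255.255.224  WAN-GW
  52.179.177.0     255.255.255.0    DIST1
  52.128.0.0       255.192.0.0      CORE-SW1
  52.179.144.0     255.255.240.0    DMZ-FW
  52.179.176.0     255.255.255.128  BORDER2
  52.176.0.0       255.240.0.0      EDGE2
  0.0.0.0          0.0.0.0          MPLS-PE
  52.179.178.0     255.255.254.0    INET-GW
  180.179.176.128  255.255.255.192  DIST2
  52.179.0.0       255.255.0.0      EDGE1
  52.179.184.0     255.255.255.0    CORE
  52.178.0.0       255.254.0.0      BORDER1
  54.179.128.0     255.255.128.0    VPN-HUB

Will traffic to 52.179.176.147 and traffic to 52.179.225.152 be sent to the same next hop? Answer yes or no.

yes

52.179.176.147: longest match 52.179.0.0/16 -> EDGE1
52.179.225.152: longest match 52.179.0.0/16 -> EDGE1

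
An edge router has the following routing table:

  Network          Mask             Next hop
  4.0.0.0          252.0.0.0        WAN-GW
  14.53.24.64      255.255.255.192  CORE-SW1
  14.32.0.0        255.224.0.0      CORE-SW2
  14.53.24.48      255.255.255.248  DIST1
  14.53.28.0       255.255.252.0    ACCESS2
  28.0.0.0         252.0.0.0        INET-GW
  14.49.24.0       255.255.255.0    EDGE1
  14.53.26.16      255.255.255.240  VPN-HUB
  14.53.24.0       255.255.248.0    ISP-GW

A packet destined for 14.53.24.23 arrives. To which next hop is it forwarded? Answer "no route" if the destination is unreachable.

ISP-GW

Routes whose prefix contains 14.53.24.23:
  14.32.0.0/11 (14.32.0.0 - 14.63.255.255) -> CORE-SW2
  14.53.24.0/21 (14.53.24.0 - 14.53.31.255) -> ISP-GW
More-specific entries that do NOT match:
  14.53.24.48/29 (14.53.24.48 - 14.53.24.55) does not contain 14.53.24.23
  14.53.26.16/28 (14.53.26.16 - 14.53.26.31) does not contain 14.53.24.23
  14.53.24.64/26 (14.53.24.64 - 14.53.24.127) does not contain 14.53.24.23
  14.49.24.0/24 (14.49.24.0 - 14.49.24.255) does not contain 14.53.24.23
  14.53.28.0/22 (14.53.28.0 - 14.53.31.255) does not contain 14.53.24.23
Longest matching prefix is /21 -> next hop ISP-GW.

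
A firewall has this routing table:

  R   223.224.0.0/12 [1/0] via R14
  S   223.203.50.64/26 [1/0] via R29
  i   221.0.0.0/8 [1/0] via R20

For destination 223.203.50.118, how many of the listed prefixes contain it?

1

Prefixes containing 223.203.50.118:
  223.203.50.64/26 (223.203.50.64 - 223.203.50.127)
Total matching entries: 1.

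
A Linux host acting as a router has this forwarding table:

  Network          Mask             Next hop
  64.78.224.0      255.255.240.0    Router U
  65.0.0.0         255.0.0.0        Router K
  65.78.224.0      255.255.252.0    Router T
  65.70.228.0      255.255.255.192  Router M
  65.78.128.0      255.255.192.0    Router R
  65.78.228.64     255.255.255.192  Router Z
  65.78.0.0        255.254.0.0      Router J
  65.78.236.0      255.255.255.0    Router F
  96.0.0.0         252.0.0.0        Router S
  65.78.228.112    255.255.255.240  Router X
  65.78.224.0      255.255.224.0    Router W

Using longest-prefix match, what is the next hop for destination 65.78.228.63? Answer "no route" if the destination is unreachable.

Routes whose prefix contains 65.78.228.63:
  65.0.0.0/8 (65.0.0.0 - 65.255.255.255) -> Router K
  65.78.0.0/15 (65.78.0.0 - 65.79.255.255) -> Router J
  65.78.224.0/19 (65.78.224.0 - 65.78.255.255) -> Router W
More-specific entries that do NOT match:
  65.78.228.112/28 (65.78.228.112 - 65.78.228.127) does not contain 65.78.228.63
  65.70.228.0/26 (65.70.228.0 - 65.70.228.63) does not contain 65.78.228.63
  65.78.228.64/26 (65.78.228.64 - 65.78.228.127) does not contain 65.78.228.63
  65.78.236.0/24 (65.78.236.0 - 65.78.236.255) does not contain 65.78.228.63
  65.78.224.0/22 (65.78.224.0 - 65.78.227.255) does not contain 65.78.228.63
  64.78.224.0/20 (64.78.224.0 - 64.78.239.255) does not contain 65.78.228.63
Longest matching prefix is /19 -> next hop Router W.

Router W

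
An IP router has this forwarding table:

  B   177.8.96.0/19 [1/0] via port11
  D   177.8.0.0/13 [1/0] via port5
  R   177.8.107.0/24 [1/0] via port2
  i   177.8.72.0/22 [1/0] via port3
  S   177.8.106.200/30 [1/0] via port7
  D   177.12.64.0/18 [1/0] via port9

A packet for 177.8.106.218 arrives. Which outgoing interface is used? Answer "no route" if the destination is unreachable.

port11

Routes whose prefix contains 177.8.106.218:
  177.8.0.0/13 (177.8.0.0 - 177.15.255.255) -> port5
  177.8.96.0/19 (177.8.96.0 - 177.8.127.255) -> port11
More-specific entries that do NOT match:
  177.8.106.200/30 (177.8.106.200 - 177.8.106.203) does not contain 177.8.106.218
  177.8.107.0/24 (177.8.107.0 - 177.8.107.255) does not contain 177.8.106.218
  177.8.72.0/22 (177.8.72.0 - 177.8.75.255) does not contain 177.8.106.218
Longest matching prefix is /19 -> interface port11.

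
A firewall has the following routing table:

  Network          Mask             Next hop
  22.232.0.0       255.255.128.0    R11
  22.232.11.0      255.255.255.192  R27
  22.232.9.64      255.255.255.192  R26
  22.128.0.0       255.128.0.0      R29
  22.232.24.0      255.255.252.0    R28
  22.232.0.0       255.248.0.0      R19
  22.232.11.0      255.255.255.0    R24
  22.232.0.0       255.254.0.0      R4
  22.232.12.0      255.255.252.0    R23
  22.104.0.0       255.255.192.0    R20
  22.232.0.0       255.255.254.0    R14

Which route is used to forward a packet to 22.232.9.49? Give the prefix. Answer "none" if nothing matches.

Entries matching 22.232.9.49:
  22.128.0.0/9 (22.128.0.0 - 22.255.255.255)
  22.232.0.0/13 (22.232.0.0 - 22.239.255.255)
  22.232.0.0/15 (22.232.0.0 - 22.233.255.255)
  22.232.0.0/17 (22.232.0.0 - 22.232.127.255)
Most specific is 22.232.0.0/17.

22.232.0.0/17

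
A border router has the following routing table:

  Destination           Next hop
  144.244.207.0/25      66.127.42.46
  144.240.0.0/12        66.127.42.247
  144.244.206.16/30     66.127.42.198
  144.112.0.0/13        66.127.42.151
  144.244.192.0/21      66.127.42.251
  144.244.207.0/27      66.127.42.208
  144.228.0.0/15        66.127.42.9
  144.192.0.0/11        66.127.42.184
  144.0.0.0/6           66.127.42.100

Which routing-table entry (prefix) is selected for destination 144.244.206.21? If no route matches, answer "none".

144.240.0.0/12

Entries matching 144.244.206.21:
  144.0.0.0/6 (144.0.0.0 - 147.255.255.255)
  144.240.0.0/12 (144.240.0.0 - 144.255.255.255)
Most specific is 144.240.0.0/12.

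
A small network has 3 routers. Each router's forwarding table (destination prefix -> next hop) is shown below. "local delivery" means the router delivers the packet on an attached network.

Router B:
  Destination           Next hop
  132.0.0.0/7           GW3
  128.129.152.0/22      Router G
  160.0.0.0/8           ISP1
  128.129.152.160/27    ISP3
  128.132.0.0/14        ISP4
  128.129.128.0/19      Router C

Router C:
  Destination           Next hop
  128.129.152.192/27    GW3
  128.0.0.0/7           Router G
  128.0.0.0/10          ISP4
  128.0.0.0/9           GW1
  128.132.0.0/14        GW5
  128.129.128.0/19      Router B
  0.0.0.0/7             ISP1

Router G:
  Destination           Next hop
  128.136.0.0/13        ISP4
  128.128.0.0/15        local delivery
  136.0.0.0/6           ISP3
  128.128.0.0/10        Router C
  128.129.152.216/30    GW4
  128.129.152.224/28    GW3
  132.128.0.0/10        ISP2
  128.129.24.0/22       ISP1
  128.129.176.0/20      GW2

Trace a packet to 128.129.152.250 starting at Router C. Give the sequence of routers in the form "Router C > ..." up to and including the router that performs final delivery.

At Router C: longest match for 128.129.152.250 is 128.129.128.0/19 -> Router B
At Router B: longest match for 128.129.152.250 is 128.129.152.0/22 -> Router G
At Router G: longest match for 128.129.152.250 is 128.128.0.0/15 -> local delivery

Router C > Router B > Router G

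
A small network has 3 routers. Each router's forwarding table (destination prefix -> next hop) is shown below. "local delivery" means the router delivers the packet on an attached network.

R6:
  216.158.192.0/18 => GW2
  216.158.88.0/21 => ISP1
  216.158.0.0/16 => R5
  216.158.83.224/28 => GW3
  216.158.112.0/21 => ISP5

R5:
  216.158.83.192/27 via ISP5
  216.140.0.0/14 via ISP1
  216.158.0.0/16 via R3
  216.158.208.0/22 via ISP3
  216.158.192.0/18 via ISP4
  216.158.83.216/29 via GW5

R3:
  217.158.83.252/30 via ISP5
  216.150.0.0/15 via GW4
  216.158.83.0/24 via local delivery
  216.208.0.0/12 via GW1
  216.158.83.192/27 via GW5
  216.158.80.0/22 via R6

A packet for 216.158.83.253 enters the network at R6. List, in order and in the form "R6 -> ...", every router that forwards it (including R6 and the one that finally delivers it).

At R6: longest match for 216.158.83.253 is 216.158.0.0/16 -> R5
At R5: longest match for 216.158.83.253 is 216.158.0.0/16 -> R3
At R3: longest match for 216.158.83.253 is 216.158.83.0/24 -> local delivery

R6 -> R5 -> R3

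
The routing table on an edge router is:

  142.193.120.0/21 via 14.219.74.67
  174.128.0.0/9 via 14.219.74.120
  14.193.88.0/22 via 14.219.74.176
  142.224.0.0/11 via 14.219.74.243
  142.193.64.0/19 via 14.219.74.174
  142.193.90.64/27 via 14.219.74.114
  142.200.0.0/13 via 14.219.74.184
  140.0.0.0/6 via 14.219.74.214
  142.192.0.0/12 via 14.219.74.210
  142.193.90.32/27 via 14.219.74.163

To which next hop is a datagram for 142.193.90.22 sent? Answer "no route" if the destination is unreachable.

Routes whose prefix contains 142.193.90.22:
  140.0.0.0/6 (140.0.0.0 - 143.255.255.255) -> 14.219.74.214
  142.192.0.0/12 (142.192.0.0 - 142.207.255.255) -> 14.219.74.210
  142.193.64.0/19 (142.193.64.0 - 142.193.95.255) -> 14.219.74.174
More-specific entries that do NOT match:
  142.193.90.64/27 (142.193.90.64 - 142.193.90.95) does not contain 142.193.90.22
  142.193.90.32/27 (142.193.90.32 - 142.193.90.63) does not contain 142.193.90.22
  14.193.88.0/22 (14.193.88.0 - 14.193.91.255) does not contain 142.193.90.22
  142.193.120.0/21 (142.193.120.0 - 142.193.127.255) does not contain 142.193.90.22
Longest matching prefix is /19 -> next hop 14.219.74.174.

14.219.74.174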